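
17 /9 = 1.89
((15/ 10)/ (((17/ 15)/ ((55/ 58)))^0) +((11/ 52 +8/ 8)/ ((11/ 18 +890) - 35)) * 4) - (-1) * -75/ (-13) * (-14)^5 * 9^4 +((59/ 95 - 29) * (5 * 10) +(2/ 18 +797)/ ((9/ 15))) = -4181843376642555649/ 205418538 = -20357672765.85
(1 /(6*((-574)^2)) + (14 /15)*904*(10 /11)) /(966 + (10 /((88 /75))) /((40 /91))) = 66717572140 /85710792699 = 0.78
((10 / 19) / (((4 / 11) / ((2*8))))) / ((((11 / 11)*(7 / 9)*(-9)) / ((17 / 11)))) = -680 / 133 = -5.11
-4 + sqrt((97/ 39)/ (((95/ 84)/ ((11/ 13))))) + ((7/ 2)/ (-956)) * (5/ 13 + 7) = -12512/ 3107 + 2 * sqrt(709555)/ 1235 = -2.66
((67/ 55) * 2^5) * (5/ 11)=2144/ 121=17.72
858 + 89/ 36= 30977/ 36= 860.47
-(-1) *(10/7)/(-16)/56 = -5/3136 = -0.00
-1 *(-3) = 3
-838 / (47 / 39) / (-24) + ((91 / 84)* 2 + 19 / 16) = 72931 / 2256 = 32.33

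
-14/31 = -0.45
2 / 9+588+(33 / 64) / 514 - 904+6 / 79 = -7383944281 / 23389056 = -315.70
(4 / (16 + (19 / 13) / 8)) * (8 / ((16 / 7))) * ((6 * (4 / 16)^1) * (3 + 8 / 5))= 16744 / 2805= 5.97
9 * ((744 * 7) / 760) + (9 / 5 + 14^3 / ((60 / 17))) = 239668 / 285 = 840.94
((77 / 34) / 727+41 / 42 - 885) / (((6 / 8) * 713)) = -917751388 / 555153921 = -1.65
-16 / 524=-4 / 131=-0.03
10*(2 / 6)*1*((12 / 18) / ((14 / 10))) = 100 / 63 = 1.59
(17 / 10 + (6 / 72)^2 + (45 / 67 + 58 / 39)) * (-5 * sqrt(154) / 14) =-2424299 * sqrt(154) / 1755936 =-17.13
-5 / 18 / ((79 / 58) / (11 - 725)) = 34510 / 237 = 145.61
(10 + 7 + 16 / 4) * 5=105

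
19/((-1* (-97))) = 19/97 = 0.20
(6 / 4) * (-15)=-45 / 2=-22.50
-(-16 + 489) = -473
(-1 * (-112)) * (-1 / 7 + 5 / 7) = 64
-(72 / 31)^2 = -5184 / 961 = -5.39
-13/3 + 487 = 1448/3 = 482.67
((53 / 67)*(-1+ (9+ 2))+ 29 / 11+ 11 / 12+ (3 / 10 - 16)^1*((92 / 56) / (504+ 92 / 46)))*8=7065253 / 77385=91.30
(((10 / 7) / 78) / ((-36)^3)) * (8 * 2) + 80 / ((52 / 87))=106550635 / 796068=133.85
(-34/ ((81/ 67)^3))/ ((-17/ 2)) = 1203052/ 531441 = 2.26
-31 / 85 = -0.36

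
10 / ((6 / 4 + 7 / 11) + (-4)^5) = -220 / 22481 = -0.01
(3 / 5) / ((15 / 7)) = 7 / 25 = 0.28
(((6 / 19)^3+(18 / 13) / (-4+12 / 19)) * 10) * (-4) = 5415165 / 356668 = 15.18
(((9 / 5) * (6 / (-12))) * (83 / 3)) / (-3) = 8.30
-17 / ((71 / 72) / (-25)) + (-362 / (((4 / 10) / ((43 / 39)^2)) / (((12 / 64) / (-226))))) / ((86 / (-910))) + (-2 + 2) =4218630625 / 10012704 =421.33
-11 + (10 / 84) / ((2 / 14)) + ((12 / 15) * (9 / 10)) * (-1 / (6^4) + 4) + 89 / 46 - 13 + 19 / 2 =-366491 / 41400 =-8.85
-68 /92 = -0.74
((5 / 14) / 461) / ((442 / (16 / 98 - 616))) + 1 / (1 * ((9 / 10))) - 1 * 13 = -3739474061 / 314506647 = -11.89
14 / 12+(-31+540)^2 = 1554493 / 6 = 259082.17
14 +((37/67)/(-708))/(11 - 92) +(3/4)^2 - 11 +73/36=85918603/15369264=5.59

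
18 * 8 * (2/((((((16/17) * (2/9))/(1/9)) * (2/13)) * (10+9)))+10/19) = 4869/38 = 128.13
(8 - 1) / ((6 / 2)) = 7 / 3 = 2.33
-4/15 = -0.27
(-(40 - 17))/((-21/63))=69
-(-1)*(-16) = -16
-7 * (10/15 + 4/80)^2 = -12943/3600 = -3.60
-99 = -99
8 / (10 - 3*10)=-2 / 5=-0.40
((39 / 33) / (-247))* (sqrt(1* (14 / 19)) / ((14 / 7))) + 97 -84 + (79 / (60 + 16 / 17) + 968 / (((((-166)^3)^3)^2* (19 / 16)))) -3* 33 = -29832606332498040034760492020583269551360917 / 352199698705092355543535488625166857603072 -sqrt(266) / 7942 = -84.71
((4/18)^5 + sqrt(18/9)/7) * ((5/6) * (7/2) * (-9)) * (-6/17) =560/111537 + 45 * sqrt(2)/34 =1.88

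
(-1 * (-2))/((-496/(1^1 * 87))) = -87/248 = -0.35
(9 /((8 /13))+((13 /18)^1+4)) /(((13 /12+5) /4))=2786 /219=12.72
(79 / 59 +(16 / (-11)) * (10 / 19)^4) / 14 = 103808949 / 1184096606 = 0.09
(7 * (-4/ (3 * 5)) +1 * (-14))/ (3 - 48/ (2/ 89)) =238/ 31995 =0.01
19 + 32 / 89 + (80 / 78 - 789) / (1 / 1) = -2667862 / 3471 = -768.61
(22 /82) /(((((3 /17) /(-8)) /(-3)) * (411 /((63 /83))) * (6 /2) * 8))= 1309 /466211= 0.00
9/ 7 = 1.29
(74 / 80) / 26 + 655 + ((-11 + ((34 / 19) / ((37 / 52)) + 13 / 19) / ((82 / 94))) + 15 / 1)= 19865128851 / 29975920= 662.70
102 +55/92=102.60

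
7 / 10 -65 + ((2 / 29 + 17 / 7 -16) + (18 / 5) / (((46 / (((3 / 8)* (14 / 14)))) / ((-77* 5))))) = -16640573 / 186760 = -89.10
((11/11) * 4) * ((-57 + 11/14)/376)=-787/1316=-0.60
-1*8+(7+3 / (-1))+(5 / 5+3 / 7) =-18 / 7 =-2.57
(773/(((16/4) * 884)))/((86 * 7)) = 773/2128672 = 0.00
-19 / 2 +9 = -1 / 2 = -0.50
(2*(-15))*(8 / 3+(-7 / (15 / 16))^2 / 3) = -637.51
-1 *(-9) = 9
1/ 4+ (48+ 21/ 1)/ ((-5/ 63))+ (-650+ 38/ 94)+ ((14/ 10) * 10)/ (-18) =-12855169/ 8460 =-1519.52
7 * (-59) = -413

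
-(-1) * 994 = 994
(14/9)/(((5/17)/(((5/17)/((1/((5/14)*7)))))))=35/9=3.89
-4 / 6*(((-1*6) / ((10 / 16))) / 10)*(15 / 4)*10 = 24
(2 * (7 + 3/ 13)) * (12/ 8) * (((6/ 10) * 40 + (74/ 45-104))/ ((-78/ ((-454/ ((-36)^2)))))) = -18809447/ 2464020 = -7.63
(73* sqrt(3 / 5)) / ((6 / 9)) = 219* sqrt(15) / 10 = 84.82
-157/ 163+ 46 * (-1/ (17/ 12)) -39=-200714/ 2771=-72.43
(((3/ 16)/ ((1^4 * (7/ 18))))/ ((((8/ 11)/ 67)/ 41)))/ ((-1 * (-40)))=815859/ 17920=45.53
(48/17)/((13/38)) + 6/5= 10446/1105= 9.45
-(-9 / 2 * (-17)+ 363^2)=-263691 / 2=-131845.50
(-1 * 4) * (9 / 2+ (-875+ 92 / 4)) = 3390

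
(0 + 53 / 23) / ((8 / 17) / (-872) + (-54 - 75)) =-0.02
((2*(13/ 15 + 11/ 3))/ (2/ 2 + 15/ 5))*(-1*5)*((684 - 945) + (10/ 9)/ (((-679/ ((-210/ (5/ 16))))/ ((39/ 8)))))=843098/ 291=2897.24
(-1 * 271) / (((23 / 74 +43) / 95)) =-381026 / 641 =-594.42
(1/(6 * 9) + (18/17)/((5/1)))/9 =1057/41310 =0.03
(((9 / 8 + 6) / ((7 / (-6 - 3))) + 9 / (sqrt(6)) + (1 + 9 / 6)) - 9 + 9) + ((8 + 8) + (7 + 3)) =3*sqrt(6) / 2 + 1083 / 56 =23.01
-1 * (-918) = 918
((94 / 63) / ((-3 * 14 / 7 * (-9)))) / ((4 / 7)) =47 / 972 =0.05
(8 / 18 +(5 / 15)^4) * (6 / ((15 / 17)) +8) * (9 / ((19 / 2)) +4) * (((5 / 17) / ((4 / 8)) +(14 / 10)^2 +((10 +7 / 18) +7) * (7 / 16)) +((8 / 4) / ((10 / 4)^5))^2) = 31244818498442113 / 91979296875000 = 339.69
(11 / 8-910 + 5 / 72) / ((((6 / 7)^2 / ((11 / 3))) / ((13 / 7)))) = -8420.96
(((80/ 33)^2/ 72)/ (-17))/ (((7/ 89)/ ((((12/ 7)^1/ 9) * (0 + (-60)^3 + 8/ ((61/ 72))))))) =416928972800/ 166006071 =2511.53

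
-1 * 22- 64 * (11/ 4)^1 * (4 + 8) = -2134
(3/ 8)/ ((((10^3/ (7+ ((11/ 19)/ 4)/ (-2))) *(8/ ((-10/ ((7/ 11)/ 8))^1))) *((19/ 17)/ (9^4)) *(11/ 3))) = -1057036149/ 16172800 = -65.36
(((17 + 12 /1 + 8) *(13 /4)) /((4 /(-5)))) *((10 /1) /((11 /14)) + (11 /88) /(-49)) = -131959945 /68992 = -1912.68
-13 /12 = -1.08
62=62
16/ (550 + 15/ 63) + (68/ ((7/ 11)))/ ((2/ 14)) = 8643476/ 11555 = 748.03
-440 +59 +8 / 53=-20185 / 53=-380.85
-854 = -854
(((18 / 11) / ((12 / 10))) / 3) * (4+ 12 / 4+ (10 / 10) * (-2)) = 25 / 11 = 2.27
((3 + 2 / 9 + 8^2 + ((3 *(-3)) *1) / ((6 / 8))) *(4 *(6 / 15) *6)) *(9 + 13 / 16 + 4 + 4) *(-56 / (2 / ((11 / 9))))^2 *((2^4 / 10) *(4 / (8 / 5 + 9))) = 28665624064 / 4293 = 6677294.21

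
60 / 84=5 / 7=0.71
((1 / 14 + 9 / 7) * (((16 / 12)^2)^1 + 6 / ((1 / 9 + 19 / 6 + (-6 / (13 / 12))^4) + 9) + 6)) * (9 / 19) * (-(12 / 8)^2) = -154487963349 / 13721158892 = -11.26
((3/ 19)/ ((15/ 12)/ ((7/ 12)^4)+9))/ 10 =2401/ 3010170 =0.00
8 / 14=4 / 7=0.57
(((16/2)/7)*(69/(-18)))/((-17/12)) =368/119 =3.09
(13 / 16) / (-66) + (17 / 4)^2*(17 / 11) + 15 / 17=516745 / 17952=28.78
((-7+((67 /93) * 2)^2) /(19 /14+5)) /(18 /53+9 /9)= -31599554 /54653031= -0.58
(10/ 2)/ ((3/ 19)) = 95/ 3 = 31.67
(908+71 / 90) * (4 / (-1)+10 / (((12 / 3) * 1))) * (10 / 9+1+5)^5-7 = -21955610581841 / 885735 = -24788012.87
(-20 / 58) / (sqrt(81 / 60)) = -0.30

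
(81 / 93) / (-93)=-9 / 961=-0.01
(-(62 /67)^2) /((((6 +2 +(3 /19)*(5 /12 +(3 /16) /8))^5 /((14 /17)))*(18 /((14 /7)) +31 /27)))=-61810610935159075110912 /30434587582193625396728515625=-0.00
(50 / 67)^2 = 2500 / 4489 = 0.56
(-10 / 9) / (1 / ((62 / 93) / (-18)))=10 / 243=0.04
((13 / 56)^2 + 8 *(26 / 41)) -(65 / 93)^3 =494935624469 / 103421005632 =4.79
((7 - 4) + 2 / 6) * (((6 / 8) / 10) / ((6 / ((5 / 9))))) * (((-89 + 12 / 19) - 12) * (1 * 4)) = -9535 / 1026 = -9.29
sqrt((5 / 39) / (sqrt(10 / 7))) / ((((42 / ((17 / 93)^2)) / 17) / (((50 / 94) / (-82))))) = -122825 * 2^(3 / 4) * 35^(1 / 4) * sqrt(39) / 109199713896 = -0.00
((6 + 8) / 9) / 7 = 2 / 9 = 0.22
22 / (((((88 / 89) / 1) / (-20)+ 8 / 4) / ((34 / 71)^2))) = 2829310 / 1093897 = 2.59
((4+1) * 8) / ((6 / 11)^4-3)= -585640 / 42627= -13.74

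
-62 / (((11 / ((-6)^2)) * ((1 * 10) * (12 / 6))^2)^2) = -2511 / 605000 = -0.00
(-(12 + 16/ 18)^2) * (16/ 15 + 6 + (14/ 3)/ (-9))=-1087.80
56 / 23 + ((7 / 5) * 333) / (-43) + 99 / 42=-418837 / 69230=-6.05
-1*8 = -8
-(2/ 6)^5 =-1/ 243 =-0.00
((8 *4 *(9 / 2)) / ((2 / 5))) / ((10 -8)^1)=180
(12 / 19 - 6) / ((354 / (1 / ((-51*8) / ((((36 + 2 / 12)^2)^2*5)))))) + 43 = 12586175717 / 34867584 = 360.97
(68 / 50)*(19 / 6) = 323 / 75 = 4.31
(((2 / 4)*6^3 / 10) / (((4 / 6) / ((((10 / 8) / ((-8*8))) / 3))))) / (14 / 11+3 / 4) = -297 / 5696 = -0.05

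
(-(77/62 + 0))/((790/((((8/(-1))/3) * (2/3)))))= 308/110205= 0.00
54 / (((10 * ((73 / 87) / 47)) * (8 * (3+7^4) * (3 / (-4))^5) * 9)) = -43616 / 5922855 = -0.01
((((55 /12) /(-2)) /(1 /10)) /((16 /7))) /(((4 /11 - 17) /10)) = 105875 /17568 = 6.03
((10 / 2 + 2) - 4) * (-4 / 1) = -12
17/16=1.06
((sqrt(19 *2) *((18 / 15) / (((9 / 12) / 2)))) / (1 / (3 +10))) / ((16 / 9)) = 117 *sqrt(38) / 5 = 144.25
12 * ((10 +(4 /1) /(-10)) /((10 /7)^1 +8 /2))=2016 /95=21.22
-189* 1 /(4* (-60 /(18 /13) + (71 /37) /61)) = 1279719 /1172788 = 1.09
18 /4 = 9 /2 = 4.50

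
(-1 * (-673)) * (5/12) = 3365/12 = 280.42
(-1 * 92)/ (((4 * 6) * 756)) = -23/ 4536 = -0.01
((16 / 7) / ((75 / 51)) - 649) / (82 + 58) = -113303 / 24500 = -4.62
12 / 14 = 6 / 7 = 0.86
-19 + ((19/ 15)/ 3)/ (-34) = -29089/ 1530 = -19.01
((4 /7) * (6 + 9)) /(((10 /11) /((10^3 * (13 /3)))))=286000 /7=40857.14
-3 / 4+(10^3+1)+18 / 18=4005 / 4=1001.25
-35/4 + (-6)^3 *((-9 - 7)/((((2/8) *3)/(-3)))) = -55331/4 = -13832.75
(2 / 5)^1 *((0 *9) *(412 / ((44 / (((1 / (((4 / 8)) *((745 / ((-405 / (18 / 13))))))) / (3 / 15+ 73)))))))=0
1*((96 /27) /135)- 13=-15763 /1215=-12.97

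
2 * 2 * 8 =32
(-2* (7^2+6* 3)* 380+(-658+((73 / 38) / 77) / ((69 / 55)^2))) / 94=-65319700153 / 119044044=-548.70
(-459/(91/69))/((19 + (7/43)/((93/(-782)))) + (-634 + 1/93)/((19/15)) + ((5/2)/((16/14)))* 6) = 19251154008/25984475881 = 0.74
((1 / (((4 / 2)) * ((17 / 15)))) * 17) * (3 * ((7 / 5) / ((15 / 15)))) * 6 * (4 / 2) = 378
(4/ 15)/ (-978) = -2/ 7335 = -0.00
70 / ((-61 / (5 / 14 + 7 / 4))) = -2.42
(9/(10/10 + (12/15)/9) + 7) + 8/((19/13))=19308/931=20.74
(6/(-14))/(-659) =3/4613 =0.00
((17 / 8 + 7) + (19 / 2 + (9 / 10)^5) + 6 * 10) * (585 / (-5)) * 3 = -2780463699 / 100000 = -27804.64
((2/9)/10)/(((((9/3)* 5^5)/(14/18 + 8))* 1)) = 79/3796875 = 0.00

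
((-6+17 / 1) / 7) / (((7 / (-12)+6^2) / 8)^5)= 0.00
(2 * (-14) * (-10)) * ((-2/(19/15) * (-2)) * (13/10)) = 21840/19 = 1149.47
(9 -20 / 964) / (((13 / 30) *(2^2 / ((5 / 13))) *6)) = 13525 / 40729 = 0.33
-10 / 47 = -0.21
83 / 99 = 0.84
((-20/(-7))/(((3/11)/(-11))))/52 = -605/273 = -2.22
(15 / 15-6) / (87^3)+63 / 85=0.74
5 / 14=0.36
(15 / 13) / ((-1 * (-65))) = 3 / 169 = 0.02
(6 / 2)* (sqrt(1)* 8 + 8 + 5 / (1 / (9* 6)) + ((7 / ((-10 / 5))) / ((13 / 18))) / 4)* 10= 222135 / 26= 8543.65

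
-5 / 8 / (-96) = 5 / 768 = 0.01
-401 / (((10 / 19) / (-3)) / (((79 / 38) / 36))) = 132.00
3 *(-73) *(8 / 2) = -876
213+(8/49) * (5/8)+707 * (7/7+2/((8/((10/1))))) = 2687.60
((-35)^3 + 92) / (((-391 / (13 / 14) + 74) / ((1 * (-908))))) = -111926.09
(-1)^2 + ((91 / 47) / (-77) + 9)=5157 / 517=9.97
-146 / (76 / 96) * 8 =-28032 / 19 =-1475.37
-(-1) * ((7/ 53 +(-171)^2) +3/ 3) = 1549833/ 53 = 29242.13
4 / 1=4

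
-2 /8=-0.25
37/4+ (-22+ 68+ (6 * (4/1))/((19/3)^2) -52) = 5557/1444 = 3.85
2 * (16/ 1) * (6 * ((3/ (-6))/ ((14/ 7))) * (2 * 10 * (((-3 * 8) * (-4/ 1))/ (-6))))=15360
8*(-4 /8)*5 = -20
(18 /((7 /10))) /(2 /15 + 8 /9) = 25.16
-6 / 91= -0.07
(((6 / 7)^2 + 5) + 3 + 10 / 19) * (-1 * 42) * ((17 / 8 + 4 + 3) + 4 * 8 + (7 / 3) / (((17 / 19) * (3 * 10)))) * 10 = -51776547 / 323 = -160298.91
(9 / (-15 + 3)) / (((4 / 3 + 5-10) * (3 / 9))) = 0.61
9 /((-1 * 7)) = -9 /7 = -1.29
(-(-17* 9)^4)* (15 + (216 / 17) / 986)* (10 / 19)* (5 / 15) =-795255463890 / 551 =-1443294852.79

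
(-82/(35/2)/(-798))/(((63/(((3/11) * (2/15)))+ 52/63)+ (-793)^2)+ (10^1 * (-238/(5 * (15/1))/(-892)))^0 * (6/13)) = 6396/686874912325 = 0.00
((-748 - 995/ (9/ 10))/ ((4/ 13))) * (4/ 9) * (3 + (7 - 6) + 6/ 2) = -1518062/ 81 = -18741.51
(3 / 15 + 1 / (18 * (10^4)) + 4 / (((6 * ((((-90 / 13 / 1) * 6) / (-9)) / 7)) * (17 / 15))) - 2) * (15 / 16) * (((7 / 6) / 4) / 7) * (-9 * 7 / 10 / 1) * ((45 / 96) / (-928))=-58337643 / 516947968000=-0.00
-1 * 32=-32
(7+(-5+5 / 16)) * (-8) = -37 / 2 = -18.50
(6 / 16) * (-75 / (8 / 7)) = -1575 / 64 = -24.61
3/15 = 1/5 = 0.20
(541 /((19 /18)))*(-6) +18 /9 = -58390 /19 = -3073.16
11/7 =1.57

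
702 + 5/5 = 703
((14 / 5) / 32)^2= 0.01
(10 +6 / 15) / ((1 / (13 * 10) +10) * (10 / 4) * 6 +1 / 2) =0.07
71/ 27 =2.63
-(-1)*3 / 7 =3 / 7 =0.43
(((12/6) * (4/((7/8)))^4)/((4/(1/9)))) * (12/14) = 1048576/50421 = 20.80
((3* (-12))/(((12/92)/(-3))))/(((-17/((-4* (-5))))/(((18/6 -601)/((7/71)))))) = 5908441.01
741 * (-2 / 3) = -494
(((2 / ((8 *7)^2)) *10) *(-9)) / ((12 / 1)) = -15 / 3136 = -0.00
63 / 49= 9 / 7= 1.29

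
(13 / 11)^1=13 / 11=1.18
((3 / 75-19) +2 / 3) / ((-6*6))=343 / 675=0.51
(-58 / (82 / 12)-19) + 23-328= -13632 / 41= -332.49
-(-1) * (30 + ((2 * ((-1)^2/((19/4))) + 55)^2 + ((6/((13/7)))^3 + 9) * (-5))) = 2290427778/793117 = 2887.88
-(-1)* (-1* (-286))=286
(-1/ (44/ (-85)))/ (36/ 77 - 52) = -595/ 15872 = -0.04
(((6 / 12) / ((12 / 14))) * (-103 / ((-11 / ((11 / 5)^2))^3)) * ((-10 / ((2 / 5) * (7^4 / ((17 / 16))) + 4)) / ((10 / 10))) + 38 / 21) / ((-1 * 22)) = -3551471531 / 44566830000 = -0.08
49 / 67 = 0.73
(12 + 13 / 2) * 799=29563 / 2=14781.50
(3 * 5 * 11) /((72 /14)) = 385 /12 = 32.08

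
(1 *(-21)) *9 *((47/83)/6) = -2961/166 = -17.84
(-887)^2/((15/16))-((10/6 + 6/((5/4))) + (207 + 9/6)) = 8390053/10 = 839005.30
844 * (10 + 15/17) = 156140/17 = 9184.71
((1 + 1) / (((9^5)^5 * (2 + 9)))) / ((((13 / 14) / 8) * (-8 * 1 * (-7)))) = 4 / 102659412239934920194145607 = 0.00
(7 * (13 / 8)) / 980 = 0.01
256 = 256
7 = 7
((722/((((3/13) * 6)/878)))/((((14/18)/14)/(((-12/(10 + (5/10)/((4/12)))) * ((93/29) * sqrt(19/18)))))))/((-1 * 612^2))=63867037 * sqrt(38)/5204601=75.65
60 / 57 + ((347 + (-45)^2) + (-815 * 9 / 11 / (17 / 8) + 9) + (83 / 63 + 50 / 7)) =464850068 / 223839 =2076.72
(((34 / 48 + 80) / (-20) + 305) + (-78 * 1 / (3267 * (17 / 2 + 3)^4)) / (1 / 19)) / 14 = 21.50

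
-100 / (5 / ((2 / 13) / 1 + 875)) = -17503.08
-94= -94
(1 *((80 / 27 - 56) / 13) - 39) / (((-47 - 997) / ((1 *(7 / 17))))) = 0.02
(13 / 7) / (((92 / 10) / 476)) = 2210 / 23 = 96.09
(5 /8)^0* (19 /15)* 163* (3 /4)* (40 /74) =3097 /37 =83.70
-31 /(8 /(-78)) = 1209 /4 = 302.25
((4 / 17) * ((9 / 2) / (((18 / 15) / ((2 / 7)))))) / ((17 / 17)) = 30 / 119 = 0.25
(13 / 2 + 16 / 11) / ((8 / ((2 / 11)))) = 175 / 968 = 0.18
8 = 8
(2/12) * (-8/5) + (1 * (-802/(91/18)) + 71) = -119989/1365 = -87.90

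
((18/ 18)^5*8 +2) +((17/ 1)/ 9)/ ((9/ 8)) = 946/ 81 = 11.68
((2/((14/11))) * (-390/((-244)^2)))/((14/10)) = -10725/1458632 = -0.01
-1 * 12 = -12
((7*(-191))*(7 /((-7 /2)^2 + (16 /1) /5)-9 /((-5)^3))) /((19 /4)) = -108462788 /733875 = -147.79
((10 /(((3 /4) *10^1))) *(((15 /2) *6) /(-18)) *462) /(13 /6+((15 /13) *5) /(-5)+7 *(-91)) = 120120 /49607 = 2.42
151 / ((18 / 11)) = 1661 / 18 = 92.28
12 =12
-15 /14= -1.07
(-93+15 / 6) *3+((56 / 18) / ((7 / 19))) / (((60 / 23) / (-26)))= -96029 / 270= -355.66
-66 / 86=-0.77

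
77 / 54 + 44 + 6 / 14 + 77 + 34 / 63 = 46643 / 378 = 123.39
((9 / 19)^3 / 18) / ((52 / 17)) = 0.00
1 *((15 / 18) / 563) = 5 / 3378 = 0.00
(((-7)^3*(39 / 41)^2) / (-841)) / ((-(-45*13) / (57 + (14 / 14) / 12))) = 0.04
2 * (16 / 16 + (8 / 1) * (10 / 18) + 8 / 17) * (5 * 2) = 18100 / 153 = 118.30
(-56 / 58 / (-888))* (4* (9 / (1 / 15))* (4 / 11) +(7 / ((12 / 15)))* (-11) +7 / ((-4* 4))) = 122801 / 1133088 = 0.11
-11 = -11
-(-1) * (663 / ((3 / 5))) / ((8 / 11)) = 12155 / 8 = 1519.38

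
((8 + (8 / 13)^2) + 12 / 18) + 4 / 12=1585 / 169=9.38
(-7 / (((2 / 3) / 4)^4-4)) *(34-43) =-81648 / 5183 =-15.75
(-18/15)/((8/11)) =-33/20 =-1.65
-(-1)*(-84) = -84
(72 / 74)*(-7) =-252 / 37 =-6.81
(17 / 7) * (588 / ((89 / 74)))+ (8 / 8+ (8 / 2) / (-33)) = 3489757 / 2937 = 1188.20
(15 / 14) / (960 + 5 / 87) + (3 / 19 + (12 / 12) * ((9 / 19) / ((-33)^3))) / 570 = 281760569 / 202270374306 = 0.00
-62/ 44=-31/ 22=-1.41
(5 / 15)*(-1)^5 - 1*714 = -2143 / 3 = -714.33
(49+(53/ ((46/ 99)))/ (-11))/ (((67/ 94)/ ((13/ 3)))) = 1085747/ 4623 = 234.86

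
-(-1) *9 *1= 9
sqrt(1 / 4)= 1 / 2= 0.50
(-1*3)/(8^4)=-3/4096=-0.00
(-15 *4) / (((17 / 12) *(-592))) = 45 / 629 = 0.07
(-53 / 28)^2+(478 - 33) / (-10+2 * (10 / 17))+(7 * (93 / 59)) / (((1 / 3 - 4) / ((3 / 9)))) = -47.85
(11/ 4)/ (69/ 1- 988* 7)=-11/ 27388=-0.00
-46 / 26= -1.77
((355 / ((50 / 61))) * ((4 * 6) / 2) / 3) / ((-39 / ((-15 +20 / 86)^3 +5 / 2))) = 443232993833 / 3100773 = 142942.74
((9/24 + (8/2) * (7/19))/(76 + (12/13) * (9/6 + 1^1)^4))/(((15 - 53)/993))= -3627429/8414188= -0.43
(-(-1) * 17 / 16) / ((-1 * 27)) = -17 / 432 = -0.04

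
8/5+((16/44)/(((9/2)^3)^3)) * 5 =34093054232/21308126895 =1.60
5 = 5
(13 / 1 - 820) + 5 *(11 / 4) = -3173 / 4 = -793.25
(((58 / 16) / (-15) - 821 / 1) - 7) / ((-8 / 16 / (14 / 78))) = 695723 / 2340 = 297.32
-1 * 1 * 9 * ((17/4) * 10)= -765/2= -382.50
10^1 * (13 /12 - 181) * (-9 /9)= 10795 /6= 1799.17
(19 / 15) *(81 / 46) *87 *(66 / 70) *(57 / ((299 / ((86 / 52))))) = 3609889173 / 62580700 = 57.68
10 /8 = 5 /4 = 1.25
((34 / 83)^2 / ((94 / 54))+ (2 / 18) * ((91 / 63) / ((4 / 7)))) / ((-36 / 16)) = -39576941 / 236037807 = -0.17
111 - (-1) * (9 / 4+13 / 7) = 3223 / 28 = 115.11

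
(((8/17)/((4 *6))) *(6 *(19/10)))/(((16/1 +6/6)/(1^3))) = 19/1445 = 0.01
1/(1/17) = 17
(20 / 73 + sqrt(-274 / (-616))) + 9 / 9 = sqrt(10549) / 154 + 93 / 73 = 1.94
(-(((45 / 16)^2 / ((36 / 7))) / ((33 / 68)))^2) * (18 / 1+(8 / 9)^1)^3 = -5435390078125 / 80289792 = -67697.15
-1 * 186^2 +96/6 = -34580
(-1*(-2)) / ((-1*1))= -2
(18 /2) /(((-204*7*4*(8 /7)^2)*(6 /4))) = -7 /8704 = -0.00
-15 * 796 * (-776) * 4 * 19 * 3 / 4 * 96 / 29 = 1748292678.62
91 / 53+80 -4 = 4119 / 53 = 77.72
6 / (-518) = -3 / 259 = -0.01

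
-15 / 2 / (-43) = 15 / 86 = 0.17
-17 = -17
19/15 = 1.27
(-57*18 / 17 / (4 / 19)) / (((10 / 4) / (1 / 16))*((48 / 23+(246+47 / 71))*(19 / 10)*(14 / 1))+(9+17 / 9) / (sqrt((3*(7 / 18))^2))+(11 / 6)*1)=-47750553 / 44086693283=-0.00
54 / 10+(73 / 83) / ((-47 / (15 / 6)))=208829 / 39010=5.35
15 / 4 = 3.75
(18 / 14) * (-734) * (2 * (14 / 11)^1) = -26424 / 11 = -2402.18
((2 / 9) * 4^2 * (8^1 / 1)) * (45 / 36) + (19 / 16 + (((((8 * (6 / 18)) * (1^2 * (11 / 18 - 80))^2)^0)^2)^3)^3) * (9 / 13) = 69395 / 1872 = 37.07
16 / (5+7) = 4 / 3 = 1.33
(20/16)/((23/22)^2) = 605/529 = 1.14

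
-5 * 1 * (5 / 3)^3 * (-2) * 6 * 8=20000 / 9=2222.22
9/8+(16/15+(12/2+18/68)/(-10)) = 3193/2040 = 1.57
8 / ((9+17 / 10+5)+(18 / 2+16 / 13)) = 1040 / 3371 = 0.31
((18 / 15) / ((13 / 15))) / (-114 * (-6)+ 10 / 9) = 81 / 40079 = 0.00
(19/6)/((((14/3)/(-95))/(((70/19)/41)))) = -475/82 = -5.79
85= 85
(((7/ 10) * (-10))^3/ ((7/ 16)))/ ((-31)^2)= -784/ 961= -0.82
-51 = -51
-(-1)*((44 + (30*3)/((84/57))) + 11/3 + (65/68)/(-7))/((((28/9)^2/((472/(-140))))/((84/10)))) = -741141657/2332400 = -317.76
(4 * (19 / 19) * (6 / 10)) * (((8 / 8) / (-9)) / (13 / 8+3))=-32 / 555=-0.06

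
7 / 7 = 1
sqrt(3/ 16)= 0.43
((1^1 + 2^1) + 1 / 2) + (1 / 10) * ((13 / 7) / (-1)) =116 / 35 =3.31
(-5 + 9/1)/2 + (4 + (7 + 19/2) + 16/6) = 151/6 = 25.17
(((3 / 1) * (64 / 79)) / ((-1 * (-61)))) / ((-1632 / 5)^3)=-125 / 109097842176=-0.00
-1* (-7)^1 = 7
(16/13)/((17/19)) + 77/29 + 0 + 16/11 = 386707/70499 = 5.49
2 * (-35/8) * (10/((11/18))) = -1575/11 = -143.18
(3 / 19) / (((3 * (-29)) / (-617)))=617 / 551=1.12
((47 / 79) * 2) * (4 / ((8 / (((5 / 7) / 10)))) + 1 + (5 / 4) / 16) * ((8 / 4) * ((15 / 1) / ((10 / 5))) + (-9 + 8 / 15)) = 164171 / 18960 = 8.66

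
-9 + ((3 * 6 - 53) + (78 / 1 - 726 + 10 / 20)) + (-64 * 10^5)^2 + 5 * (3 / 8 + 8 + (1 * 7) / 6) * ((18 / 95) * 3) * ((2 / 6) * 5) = 3112959999950881 / 76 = 40959999999353.70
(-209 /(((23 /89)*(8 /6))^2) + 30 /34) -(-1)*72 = -242802921 /143888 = -1687.44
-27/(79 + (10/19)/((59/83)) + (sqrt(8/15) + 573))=-166102723305/4015623113066 + 33929307 * sqrt(30)/4015623113066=-0.04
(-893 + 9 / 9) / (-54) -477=-12433 / 27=-460.48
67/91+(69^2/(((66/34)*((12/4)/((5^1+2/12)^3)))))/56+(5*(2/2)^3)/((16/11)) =3490055495/1729728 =2017.69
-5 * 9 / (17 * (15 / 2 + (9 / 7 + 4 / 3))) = -378 / 1445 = -0.26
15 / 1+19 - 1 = 33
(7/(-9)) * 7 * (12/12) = -49/9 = -5.44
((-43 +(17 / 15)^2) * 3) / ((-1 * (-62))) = -4693 / 2325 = -2.02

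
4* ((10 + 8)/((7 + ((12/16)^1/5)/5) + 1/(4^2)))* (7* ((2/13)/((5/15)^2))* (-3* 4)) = -43545600/36881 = -1180.71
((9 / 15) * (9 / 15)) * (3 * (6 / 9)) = 18 / 25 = 0.72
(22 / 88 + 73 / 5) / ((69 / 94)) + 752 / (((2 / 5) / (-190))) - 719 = -82316717 / 230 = -357898.77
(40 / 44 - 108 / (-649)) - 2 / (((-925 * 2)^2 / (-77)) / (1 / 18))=21500194973 / 19990822500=1.08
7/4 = 1.75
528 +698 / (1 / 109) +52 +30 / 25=383316 / 5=76663.20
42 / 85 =0.49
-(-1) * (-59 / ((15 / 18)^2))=-2124 / 25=-84.96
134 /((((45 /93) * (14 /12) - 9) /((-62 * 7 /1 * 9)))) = 32451048 /523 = 62047.89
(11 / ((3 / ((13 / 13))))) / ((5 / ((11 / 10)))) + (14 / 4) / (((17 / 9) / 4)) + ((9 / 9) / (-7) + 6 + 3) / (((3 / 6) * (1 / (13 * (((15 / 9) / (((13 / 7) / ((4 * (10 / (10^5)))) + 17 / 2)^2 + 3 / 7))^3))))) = 115055655690656922212611157355637 / 13999709978106367878913972724550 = 8.22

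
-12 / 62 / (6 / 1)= -1 / 31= -0.03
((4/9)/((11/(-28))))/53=-112/5247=-0.02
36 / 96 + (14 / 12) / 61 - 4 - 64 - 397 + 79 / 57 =-4294975 / 9272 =-463.22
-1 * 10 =-10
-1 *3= -3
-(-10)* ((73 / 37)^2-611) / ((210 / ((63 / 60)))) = -83113 / 2738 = -30.36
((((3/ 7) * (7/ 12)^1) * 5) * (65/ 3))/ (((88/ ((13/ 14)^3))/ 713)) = 509099825/ 2897664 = 175.69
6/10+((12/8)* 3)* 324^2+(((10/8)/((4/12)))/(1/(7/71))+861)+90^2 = 683522637/1420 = 481353.97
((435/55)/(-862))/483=-29/1526602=-0.00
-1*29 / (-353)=29 / 353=0.08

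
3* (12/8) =9/2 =4.50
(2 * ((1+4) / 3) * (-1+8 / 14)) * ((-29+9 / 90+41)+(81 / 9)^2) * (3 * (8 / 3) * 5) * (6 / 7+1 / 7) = -5320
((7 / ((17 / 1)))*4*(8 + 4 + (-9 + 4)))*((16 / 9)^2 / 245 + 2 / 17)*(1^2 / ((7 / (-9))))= -176168 / 91035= -1.94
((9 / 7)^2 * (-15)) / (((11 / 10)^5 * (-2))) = 60750000 / 7891499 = 7.70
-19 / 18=-1.06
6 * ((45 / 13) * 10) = 2700 / 13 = 207.69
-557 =-557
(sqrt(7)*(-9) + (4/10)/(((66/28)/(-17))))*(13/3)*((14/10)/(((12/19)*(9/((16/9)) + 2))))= -6916*sqrt(7)/565 - 3292016/839025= -36.31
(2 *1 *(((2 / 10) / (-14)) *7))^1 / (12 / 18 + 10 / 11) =-33 / 260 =-0.13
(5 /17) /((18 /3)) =5 /102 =0.05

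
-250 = -250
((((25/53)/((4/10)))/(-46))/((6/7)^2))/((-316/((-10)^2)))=153125/13867344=0.01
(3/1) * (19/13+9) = 408/13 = 31.38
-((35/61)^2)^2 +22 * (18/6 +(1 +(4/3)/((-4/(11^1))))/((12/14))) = -318114127/124612569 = -2.55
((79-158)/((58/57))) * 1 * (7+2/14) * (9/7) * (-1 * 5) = 5065875/1421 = 3565.01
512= 512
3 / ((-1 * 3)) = -1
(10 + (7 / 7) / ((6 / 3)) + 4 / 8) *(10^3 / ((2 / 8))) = 44000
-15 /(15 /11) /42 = -0.26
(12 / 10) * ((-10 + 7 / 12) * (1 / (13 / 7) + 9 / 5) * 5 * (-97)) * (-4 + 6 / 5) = -11662504 / 325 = -35884.63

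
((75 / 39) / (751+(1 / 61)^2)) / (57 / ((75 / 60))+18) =465125 / 11552347248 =0.00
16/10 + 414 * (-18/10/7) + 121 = 113/7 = 16.14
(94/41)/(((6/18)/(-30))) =-8460/41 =-206.34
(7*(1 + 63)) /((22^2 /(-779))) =-87248 /121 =-721.06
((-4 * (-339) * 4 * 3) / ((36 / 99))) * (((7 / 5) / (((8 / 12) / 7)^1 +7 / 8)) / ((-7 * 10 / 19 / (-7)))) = 499924656 / 4075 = 122680.90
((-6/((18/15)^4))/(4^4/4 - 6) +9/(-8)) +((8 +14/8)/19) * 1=-157513/238032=-0.66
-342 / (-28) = 171 / 14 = 12.21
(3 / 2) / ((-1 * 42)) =-0.04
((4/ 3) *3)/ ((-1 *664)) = -1/ 166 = -0.01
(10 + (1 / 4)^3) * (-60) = -9615 / 16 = -600.94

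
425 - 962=-537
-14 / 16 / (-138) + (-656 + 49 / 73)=-52813745 / 80592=-655.32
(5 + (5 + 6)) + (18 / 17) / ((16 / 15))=2311 / 136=16.99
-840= -840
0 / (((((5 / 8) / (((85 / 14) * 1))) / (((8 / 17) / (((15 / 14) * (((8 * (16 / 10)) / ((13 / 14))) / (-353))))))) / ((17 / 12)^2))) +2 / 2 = 1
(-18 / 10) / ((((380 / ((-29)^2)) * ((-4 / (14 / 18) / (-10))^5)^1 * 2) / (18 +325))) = -606024705125 / 31912704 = -18990.08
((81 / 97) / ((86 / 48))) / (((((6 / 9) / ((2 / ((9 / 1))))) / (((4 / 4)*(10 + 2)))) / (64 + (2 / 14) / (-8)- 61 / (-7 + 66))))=202157532 / 1722623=117.35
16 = 16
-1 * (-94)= 94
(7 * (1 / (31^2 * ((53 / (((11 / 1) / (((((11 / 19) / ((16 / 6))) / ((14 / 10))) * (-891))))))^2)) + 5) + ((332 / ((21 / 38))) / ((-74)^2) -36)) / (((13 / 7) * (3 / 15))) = -4113835524993509849 / 1716286747955107185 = -2.40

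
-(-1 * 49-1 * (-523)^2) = 273578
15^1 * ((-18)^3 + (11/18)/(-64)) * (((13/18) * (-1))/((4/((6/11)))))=436700875/50688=8615.47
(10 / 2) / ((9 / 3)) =5 / 3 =1.67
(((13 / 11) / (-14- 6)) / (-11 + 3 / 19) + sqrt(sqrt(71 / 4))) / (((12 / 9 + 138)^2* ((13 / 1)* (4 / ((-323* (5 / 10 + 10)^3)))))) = -1416933* sqrt(2)* 71^(1 / 4) / 7651072- 1416933 / 701916160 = -0.76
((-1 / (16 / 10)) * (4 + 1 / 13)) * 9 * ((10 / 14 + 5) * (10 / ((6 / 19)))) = -4149.73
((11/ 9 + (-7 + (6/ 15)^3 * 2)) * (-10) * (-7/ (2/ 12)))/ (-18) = 88984/ 675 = 131.83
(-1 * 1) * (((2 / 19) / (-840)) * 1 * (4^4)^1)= 64 / 1995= 0.03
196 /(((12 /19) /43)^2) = 32706961 /36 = 908526.69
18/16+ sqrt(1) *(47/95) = 1231/760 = 1.62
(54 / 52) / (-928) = -27 / 24128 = -0.00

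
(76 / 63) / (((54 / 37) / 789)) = 369778 / 567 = 652.17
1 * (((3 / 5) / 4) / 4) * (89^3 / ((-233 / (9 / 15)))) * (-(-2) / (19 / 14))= -44413047 / 442700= -100.32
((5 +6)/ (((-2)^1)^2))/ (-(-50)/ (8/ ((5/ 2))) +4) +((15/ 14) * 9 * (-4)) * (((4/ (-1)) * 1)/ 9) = 18994/ 1099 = 17.28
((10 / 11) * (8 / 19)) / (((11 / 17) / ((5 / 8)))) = 850 / 2299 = 0.37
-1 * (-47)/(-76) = -47/76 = -0.62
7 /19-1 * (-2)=45 /19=2.37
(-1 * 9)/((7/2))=-18/7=-2.57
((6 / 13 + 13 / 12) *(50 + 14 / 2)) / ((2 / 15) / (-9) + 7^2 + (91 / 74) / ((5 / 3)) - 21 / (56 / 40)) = 1203795 / 474682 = 2.54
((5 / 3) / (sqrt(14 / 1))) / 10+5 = sqrt(14) / 84+5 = 5.04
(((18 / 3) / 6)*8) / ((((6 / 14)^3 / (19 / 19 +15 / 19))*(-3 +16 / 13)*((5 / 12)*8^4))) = -75803 / 1258560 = -0.06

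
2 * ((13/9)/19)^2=338/29241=0.01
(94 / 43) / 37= 0.06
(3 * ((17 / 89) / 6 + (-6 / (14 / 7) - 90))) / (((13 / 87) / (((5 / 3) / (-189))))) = 7198525 / 437346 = 16.46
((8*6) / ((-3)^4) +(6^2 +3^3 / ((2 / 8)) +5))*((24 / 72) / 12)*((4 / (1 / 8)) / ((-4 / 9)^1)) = -8078 / 27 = -299.19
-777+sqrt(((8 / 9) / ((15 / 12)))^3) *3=-777+128 *sqrt(10) / 225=-775.20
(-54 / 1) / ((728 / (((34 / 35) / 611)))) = -459 / 3892070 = -0.00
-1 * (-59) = 59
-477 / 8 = -59.62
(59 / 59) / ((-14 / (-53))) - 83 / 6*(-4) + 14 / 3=893 / 14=63.79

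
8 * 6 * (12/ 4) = 144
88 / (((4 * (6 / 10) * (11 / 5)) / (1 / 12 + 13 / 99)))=2125 / 594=3.58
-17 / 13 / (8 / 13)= -17 / 8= -2.12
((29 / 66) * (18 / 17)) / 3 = 29 / 187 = 0.16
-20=-20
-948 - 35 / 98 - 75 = -14327 / 14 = -1023.36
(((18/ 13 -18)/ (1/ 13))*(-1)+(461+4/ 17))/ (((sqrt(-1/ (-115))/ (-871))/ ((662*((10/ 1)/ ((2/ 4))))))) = -132768376520*sqrt(115)/ 17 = -83751895241.31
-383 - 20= -403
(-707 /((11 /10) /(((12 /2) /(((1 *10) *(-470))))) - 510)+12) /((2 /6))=154503 /4115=37.55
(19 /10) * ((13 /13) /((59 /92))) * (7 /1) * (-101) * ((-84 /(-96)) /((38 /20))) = -113827 /118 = -964.64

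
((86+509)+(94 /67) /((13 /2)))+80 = 588113 /871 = 675.22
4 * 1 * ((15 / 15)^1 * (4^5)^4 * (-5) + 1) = -21990232555516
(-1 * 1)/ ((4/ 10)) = -5/ 2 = -2.50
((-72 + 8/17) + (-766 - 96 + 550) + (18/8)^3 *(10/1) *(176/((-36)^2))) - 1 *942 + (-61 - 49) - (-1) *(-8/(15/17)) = -11661679/8160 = -1429.13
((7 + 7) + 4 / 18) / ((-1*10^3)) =-16 / 1125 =-0.01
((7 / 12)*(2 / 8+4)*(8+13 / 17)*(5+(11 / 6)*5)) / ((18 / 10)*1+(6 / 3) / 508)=56295925 / 329904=170.64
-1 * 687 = -687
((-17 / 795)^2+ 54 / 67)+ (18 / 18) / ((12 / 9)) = 263631877 / 169382700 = 1.56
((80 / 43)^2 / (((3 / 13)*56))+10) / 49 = 398690 / 1902621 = 0.21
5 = 5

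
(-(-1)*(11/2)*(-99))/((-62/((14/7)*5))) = 5445/62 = 87.82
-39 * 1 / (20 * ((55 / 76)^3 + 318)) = -4280016 / 698803715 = -0.01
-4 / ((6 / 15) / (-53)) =530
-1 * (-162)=162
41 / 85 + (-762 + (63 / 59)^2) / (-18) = 42.75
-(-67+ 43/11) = 694/11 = 63.09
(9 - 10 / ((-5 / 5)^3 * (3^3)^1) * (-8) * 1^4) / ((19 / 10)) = 1630 / 513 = 3.18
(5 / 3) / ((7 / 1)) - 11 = -226 / 21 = -10.76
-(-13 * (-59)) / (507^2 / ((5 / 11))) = -295 / 217503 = -0.00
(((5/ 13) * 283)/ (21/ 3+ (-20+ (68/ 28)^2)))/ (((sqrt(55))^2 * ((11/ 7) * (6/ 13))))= -0.38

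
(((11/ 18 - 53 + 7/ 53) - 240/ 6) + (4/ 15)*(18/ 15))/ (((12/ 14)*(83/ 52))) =-199535063/ 2969325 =-67.20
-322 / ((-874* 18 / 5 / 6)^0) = -322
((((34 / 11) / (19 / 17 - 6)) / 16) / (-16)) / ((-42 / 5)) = -1445 / 4908288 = -0.00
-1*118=-118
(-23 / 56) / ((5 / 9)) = -207 / 280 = -0.74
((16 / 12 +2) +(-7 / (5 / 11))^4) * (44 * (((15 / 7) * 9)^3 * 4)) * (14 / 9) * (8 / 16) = 13531629217392 / 245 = 55231139662.82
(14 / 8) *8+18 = 32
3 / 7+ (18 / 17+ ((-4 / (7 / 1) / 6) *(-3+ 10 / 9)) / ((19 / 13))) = 14045 / 8721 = 1.61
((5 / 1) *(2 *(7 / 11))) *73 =5110 / 11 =464.55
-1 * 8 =-8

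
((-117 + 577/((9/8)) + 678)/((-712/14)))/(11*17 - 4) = -67655/586332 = -0.12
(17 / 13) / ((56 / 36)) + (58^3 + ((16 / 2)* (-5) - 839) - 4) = 35349831 / 182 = 194229.84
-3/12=-1/4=-0.25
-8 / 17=-0.47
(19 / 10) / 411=19 / 4110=0.00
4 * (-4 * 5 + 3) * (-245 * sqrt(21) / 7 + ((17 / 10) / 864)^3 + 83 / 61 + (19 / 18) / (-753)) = -228188791063366031 / 2468793655296000 + 2380 * sqrt(21) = 10814.10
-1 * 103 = -103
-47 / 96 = -0.49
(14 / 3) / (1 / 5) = 70 / 3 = 23.33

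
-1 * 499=-499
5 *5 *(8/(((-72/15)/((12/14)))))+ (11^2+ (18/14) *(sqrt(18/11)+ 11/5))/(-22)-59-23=-4317/35-27 *sqrt(22)/1694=-123.42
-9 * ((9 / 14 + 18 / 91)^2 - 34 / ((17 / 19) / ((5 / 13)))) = 4146399 / 33124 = 125.18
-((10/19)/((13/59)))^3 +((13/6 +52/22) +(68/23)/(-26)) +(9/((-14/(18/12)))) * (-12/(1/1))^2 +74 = -11860434739427/160125563598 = -74.07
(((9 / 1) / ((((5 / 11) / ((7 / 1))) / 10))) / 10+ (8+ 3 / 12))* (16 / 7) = 11748 / 35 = 335.66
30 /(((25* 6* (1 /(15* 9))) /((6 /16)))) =81 /8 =10.12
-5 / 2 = -2.50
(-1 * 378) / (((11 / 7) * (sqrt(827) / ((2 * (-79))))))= 418068 * sqrt(827) / 9097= 1321.60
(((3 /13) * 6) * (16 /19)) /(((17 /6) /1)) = 1728 /4199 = 0.41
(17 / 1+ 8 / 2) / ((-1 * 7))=-3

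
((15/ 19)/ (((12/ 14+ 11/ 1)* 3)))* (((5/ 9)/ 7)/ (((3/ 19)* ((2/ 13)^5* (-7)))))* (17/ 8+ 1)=-232058125/ 4015872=-57.79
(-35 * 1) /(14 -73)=35 /59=0.59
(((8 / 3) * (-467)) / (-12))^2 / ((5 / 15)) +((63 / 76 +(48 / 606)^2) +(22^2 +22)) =686925974197 / 20932452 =32816.32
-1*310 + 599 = 289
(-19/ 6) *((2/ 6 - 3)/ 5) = 76/ 45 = 1.69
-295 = -295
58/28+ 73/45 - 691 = -433003/630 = -687.31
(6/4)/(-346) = -3/692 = -0.00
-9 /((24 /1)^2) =-1 /64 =-0.02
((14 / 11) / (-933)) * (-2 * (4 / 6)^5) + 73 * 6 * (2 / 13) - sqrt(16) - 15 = 1568680409 / 32420817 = 48.38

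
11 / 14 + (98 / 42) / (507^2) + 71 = 775002833 / 10796058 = 71.79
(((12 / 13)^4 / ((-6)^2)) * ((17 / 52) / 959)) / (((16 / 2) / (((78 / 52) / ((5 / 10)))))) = 918 / 356069987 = 0.00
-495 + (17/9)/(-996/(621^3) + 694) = -27423054365139/55400414446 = -495.00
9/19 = 0.47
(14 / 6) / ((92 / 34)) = 119 / 138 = 0.86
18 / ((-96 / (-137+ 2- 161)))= 111 / 2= 55.50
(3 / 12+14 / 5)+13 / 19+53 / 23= 52777 / 8740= 6.04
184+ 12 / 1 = 196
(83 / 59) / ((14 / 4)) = 166 / 413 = 0.40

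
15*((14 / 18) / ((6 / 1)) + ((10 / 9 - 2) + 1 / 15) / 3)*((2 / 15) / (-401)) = 13 / 18045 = 0.00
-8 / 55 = -0.15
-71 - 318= -389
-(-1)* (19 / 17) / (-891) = -19 / 15147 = -0.00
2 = 2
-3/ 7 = -0.43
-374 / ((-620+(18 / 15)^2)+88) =4675 / 6632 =0.70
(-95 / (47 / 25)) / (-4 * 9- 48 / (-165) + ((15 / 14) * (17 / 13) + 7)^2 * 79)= -0.01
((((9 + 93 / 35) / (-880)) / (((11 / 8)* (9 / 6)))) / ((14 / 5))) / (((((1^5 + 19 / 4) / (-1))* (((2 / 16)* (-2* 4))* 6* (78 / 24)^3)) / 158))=-1375232 / 4493974485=-0.00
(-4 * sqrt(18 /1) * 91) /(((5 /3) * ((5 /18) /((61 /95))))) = -3597048 * sqrt(2) /2375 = -2141.89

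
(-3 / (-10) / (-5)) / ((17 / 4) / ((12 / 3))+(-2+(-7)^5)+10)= 0.00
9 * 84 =756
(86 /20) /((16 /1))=43 /160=0.27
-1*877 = -877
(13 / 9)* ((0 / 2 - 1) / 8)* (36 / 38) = -13 / 76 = -0.17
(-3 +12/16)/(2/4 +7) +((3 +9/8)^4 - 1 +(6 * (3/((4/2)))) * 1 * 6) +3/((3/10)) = 7213701/20480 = 352.23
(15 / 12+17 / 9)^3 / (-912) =-1442897 / 42550272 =-0.03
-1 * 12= -12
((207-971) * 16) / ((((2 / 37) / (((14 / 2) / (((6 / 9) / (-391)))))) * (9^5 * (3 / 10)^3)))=309478064000 / 531441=582337.58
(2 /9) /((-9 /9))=-2 /9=-0.22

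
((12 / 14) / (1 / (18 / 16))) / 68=27 / 1904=0.01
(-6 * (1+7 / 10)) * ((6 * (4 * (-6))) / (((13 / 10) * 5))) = 14688 / 65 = 225.97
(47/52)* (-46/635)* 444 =-239982/8255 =-29.07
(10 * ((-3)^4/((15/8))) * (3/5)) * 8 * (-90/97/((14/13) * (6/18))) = -3639168/679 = -5359.60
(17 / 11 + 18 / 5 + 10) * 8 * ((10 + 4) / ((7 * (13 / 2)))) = 26656 / 715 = 37.28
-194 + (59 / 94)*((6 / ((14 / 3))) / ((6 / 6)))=-127121 / 658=-193.19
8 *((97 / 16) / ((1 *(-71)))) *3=-291 / 142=-2.05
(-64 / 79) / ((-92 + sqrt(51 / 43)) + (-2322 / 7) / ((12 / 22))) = 196 * sqrt(2193) / 5099691661 + 5900804 / 5099691661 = 0.00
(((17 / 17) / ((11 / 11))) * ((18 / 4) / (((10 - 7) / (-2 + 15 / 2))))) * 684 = 5643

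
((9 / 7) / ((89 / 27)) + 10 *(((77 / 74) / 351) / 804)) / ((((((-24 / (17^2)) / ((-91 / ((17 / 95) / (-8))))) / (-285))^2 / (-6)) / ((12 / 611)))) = -8960363212557.94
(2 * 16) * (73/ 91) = 2336/ 91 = 25.67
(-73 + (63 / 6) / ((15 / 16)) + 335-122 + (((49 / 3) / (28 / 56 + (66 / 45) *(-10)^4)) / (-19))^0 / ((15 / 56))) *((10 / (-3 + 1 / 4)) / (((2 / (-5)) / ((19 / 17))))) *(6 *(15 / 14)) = 1892400 / 187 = 10119.79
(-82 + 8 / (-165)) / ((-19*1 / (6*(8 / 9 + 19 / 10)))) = 3398038 / 47025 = 72.26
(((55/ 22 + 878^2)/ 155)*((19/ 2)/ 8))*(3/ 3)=29293687/ 4960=5905.99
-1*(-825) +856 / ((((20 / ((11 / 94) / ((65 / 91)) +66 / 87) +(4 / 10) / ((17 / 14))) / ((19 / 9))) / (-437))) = -206139475465 / 5880761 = -35053.20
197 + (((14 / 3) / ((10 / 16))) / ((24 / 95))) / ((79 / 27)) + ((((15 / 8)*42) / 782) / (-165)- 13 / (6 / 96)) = -0.90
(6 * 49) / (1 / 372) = 109368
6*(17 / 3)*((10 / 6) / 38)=1.49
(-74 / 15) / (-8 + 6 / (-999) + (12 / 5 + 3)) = 8214 / 4339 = 1.89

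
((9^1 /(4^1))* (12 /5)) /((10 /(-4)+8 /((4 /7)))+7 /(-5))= 54 /101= 0.53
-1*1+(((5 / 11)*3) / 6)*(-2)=-16 / 11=-1.45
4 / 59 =0.07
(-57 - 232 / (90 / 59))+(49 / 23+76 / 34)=-3602104 / 17595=-204.72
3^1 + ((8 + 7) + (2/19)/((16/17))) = 2753/152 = 18.11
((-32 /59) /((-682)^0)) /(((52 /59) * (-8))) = 1 /13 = 0.08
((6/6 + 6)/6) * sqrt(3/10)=7 * sqrt(30)/60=0.64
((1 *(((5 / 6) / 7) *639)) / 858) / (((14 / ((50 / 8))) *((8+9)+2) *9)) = 8875 / 38342304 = 0.00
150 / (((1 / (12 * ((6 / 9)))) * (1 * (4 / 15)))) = 4500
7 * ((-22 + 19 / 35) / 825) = -0.18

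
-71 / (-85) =0.84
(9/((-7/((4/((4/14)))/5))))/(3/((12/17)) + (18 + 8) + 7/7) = -72/625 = -0.12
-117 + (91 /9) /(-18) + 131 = 2177 /162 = 13.44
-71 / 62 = -1.15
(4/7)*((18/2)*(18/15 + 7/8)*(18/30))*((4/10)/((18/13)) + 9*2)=204927/1750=117.10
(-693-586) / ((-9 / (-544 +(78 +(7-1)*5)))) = -557644 / 9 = -61960.44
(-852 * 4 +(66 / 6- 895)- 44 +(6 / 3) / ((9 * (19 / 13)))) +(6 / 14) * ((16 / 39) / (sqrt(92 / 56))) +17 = -738523 / 171 +16 * sqrt(322) / 2093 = -4318.71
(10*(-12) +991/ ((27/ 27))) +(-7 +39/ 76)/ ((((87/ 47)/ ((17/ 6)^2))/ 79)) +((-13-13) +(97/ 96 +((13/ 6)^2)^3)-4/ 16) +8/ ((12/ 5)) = -1269.91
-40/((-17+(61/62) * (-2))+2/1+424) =-620/6309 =-0.10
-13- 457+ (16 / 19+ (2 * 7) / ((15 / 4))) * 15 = -7626 / 19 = -401.37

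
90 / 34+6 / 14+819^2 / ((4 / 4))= 79820925 / 119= 670764.08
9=9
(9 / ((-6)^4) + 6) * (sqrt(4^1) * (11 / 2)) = 9515 / 144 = 66.08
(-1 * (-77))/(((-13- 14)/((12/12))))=-77/27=-2.85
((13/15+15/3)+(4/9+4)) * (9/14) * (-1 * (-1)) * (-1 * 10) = -464/7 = -66.29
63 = 63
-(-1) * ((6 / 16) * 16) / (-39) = -2 / 13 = -0.15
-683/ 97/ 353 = -683/ 34241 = -0.02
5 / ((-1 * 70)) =-1 / 14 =-0.07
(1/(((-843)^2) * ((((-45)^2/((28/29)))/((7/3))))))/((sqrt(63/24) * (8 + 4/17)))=34 * sqrt(42)/1877978813625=0.00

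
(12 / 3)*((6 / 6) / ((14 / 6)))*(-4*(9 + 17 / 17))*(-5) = 2400 / 7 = 342.86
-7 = -7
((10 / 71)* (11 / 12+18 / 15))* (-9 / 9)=-127 / 426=-0.30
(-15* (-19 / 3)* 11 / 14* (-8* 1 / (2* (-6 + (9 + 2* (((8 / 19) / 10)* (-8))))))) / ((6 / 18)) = -595650 / 1547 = -385.04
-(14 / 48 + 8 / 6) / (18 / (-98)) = 637 / 72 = 8.85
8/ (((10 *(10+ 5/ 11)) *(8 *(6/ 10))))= 11/ 690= 0.02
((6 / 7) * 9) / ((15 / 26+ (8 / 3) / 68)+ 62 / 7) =0.81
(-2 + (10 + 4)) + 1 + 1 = 14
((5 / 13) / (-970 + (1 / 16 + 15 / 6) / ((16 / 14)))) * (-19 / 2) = 6080 / 1610349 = 0.00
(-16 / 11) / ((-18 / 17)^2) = -1156 / 891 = -1.30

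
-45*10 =-450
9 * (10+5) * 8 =1080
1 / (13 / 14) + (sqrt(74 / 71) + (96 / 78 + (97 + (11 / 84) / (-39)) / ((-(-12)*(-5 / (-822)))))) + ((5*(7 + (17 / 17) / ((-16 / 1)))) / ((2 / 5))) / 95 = sqrt(5254) / 71 + 3316545857 / 2489760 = 1333.10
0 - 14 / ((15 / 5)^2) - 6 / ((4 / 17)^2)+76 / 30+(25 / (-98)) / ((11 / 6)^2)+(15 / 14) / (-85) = -3900171139 / 36285480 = -107.49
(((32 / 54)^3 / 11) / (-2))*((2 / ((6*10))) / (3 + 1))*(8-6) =-512 / 3247695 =-0.00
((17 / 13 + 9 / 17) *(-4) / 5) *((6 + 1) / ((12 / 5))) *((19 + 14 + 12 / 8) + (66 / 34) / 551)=-147.90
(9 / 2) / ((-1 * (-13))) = 9 / 26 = 0.35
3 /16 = 0.19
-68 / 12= -17 / 3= -5.67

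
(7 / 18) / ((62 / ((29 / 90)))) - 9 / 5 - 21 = -2289829 / 100440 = -22.80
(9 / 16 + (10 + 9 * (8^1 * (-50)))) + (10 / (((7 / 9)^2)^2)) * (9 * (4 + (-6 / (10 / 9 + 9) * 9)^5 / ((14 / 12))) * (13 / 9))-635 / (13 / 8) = -1325525.68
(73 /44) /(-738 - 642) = -73 /60720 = -0.00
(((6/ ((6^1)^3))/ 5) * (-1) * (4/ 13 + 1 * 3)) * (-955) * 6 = 8213/ 78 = 105.29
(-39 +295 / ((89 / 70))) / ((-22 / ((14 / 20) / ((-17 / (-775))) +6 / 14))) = -132226763 / 466004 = -283.75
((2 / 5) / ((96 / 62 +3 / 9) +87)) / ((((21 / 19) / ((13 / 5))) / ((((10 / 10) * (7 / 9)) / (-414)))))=-7657 / 384988950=-0.00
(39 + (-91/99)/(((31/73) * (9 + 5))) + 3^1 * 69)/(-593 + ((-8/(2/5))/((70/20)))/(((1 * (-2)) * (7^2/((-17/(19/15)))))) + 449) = -9834146483/5791497624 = -1.70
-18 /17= -1.06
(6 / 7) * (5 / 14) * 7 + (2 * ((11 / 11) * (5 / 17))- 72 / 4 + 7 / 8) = -13703 / 952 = -14.39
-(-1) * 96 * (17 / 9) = 544 / 3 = 181.33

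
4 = 4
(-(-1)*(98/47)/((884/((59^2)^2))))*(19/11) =11281263091/228514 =49367.93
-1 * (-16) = 16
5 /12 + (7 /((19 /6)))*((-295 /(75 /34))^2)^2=906800481374951 /1282500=707056905.56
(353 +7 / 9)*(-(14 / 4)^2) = -39004 / 9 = -4333.78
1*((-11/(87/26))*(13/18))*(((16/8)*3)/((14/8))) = -14872/1827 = -8.14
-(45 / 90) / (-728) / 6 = 0.00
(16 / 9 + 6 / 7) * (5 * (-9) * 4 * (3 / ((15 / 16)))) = -10624 / 7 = -1517.71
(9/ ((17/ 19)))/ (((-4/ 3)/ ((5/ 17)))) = -2565/ 1156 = -2.22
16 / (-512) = -1 / 32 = -0.03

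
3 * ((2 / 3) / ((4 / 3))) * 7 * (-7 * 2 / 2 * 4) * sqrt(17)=-294 * sqrt(17)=-1212.19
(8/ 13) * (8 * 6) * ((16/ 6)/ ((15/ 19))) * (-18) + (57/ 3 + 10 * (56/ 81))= -9319181/ 5265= -1770.02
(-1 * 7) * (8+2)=-70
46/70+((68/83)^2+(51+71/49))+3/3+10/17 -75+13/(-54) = -30794684503/1549404990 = -19.88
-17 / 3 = -5.67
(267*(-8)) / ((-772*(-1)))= -534 / 193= -2.77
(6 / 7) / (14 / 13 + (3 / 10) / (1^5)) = 780 / 1253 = 0.62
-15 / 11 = -1.36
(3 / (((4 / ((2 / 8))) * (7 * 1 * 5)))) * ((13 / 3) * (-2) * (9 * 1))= -117 / 280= -0.42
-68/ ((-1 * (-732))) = -17/ 183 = -0.09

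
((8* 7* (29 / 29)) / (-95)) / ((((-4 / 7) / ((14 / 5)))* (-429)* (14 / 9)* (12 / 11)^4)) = -65219 / 21340800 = -0.00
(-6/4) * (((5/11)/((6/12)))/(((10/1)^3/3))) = -9/2200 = -0.00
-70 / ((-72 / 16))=15.56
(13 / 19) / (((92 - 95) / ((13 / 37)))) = -169 / 2109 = -0.08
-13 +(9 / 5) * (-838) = -7607 / 5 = -1521.40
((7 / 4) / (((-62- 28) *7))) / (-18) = 1 / 6480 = 0.00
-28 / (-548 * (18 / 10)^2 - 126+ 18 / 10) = 700 / 47493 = 0.01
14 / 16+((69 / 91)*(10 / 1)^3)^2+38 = 38090575391 / 66248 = 574969.44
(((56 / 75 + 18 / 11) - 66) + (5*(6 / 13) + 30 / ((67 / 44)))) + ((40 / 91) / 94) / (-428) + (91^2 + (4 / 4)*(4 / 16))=833719815894157 / 101183982900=8239.64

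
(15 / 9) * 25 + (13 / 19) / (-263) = 624586 / 14991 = 41.66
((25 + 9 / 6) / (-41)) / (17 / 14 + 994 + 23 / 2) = -371 / 577854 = -0.00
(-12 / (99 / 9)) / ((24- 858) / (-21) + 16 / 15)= -630 / 23551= -0.03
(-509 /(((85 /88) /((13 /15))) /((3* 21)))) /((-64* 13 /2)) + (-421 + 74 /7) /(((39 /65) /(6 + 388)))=-9619207841 /35700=-269445.60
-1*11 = -11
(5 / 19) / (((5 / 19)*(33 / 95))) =95 / 33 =2.88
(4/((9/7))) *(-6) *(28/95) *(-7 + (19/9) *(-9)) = 40768/285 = 143.05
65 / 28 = 2.32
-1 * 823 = -823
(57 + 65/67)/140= 971/2345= 0.41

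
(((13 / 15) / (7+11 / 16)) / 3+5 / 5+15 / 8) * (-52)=-1676597 / 11070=-151.45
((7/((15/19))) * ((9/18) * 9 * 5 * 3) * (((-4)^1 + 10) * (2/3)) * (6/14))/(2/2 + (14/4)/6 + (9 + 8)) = 12312/223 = 55.21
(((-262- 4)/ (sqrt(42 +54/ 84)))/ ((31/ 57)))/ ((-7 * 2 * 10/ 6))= 1083 * sqrt(8358)/ 30845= 3.21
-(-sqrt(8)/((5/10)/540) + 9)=-9 + 2160 * sqrt(2)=3045.70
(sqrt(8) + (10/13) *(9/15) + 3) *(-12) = -540/13- 24 *sqrt(2) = -75.48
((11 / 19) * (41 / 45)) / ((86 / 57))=451 / 1290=0.35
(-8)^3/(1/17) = -8704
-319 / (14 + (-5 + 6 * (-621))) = 319 / 3717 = 0.09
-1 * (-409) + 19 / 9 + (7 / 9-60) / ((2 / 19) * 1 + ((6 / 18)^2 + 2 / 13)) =1860241 / 7407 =251.15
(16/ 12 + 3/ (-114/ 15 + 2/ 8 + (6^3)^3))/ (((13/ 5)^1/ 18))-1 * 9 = 201555573/ 873399683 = 0.23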